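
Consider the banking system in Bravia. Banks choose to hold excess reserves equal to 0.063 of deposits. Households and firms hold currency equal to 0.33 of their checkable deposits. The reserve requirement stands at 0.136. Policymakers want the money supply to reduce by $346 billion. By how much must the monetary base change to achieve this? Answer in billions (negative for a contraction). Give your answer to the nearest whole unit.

The money multiplier is m = (1 + c) / (rr + e + c) = (1 + 0.33) / (0.136 + 0.063 + 0.33) ≈ 2.5142.
ΔMB = ΔM / m = (−346) / 2.5142 ≈ -137.6183 billion.

-138 billion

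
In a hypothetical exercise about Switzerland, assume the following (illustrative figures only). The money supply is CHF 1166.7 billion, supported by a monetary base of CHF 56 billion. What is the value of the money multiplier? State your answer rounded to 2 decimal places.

20.83

The money multiplier is m = M / MB = 1166.7 / 56 ≈ 20.83393.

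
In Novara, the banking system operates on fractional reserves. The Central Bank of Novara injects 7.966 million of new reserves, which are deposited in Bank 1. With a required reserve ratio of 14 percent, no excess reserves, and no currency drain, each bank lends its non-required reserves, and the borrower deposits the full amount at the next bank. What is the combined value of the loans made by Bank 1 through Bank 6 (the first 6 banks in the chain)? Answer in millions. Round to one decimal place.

Bank i lends (1 − rr)^i of the original deposit: Bank 1 lends 7.966·0.8600 ≈ 6.8508, Bank 2 lends 7.966·0.8600² ≈ 5.8917, and so on.
Summing a geometric series: total = 7.966·[0.8600·(1 − 0.8600^6) / (1 − 0.8600)] ≈ 29.1369 million.

29.1 million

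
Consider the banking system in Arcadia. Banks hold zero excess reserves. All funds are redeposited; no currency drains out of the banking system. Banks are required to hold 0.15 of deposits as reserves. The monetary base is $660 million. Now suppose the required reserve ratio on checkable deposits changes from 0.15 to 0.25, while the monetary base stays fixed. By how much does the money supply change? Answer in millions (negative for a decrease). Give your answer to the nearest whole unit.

Initially m₁ = 1 / (0.15) ≈ 6.6667, so M₁ = 6.6667 × 660 = 4400.022 million.
After the change m₂ = 1 / (0.25) = 4, so M₂ = 4 × 660 = 2640 million.
ΔM = M₂ − M₁ = 2640 − 4400.022 = -1760.022 million.

-1760 million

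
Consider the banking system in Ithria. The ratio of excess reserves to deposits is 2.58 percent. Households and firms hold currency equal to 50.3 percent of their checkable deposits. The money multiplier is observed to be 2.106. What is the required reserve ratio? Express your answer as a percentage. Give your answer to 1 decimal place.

Using m = 2.106. Since m = (1 + c)/(c + rr + e), the denominator satisfies c + rr + e = (1 + c)/m = (1 + 0.503) / 2.106 ≈ 0.713675.
With c = 0.503 and e = 0.0258, the required reserve ratio is 0.713675 − 0.503 − 0.0258 = 0.184875.

18.5%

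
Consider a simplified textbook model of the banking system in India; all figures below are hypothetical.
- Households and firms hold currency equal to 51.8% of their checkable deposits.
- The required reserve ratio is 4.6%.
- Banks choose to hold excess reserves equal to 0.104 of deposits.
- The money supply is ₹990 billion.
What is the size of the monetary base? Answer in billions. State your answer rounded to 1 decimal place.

₹435.7 billion

The money multiplier is m = (1 + c) / (rr + e + c) = (1 + 0.518) / (0.046 + 0.104 + 0.518) ≈ 2.27246.
MB = M / m = 990 / 2.27246 ≈ 435.6512 billion.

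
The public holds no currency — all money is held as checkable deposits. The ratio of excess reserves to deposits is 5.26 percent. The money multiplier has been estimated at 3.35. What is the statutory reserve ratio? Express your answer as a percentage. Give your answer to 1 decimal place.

Using m = 3.35. Since m = (1 + c)/(c + rr + e), the denominator satisfies c + rr + e = (1 + c)/m = (1 + 0) / 3.35 ≈ 0.298507.
With c = 0 and e = 0.0526, the statutory reserve ratio is 0.298507 − 0 − 0.0526 = 0.245907.

24.6%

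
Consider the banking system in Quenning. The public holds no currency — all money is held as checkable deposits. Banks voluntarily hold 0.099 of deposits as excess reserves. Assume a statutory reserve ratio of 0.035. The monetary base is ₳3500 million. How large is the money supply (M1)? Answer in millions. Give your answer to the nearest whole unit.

₳26119 million

The money multiplier is m = 1 / (rr + e) = 1 / (0.035 + 0.099) ≈ 7.46269.
So M = m × MB = 7.46269 × 3500 = 26119.415 million.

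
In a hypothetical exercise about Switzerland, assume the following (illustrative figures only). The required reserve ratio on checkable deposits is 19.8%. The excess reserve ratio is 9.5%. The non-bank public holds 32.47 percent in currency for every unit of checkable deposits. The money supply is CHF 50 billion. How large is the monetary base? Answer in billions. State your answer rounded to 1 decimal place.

The money multiplier is m = (1 + c) / (rr + e + c) = (1 + 0.3247) / (0.198 + 0.095 + 0.3247) ≈ 2.1446.
MB = M / m = 50 / 2.1446 ≈ 23.3144 billion.

CHF 23.3 billion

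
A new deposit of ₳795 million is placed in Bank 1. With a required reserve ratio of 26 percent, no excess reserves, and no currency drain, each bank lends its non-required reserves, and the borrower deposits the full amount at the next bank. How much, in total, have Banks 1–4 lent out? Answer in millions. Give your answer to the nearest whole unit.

Bank i lends (1 − rr)^i of the original deposit: Bank 1 lends 795·0.7400 = 588.3000, Bank 2 lends 795·0.7400² = 435.3420, and so on.
Summing a geometric series: total = 795·[0.7400·(1 − 0.7400^4) / (1 − 0.7400)] ≈ 1584.1884 million.

₳1584 million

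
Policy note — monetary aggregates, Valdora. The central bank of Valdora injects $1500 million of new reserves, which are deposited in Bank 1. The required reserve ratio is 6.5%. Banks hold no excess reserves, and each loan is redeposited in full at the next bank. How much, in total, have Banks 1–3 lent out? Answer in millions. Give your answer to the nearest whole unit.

$3940 million

Bank i lends (1 − rr)^i of the original deposit: Bank 1 lends 1500·0.9350 = 1402.5000, Bank 2 lends 1500·0.9350² = 1311.3375, and so on.
Summing a geometric series: total = 1500·[0.9350·(1 − 0.9350^3) / (1 − 0.9350)] ≈ 3939.9381 million.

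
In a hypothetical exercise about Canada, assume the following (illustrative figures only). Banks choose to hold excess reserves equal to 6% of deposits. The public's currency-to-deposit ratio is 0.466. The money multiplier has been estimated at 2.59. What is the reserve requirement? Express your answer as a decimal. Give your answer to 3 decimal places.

0.040

Using m = 2.59. Since m = (1 + c)/(c + rr + e), the denominator satisfies c + rr + e = (1 + c)/m = (1 + 0.466) / 2.59 ≈ 0.566023.
With c = 0.466 and e = 0.06, the reserve requirement is 0.566023 − 0.466 − 0.06 = 0.040023.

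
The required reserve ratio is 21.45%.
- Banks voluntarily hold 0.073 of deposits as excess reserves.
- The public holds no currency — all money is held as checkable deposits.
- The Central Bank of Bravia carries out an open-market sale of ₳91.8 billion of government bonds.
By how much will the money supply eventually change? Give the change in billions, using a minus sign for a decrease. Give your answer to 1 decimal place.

-319.3 billion

The money multiplier is m = 1 / (rr + e) = 1 / (0.2145 + 0.073) ≈ 3.4783.
The sale removes 91.8 billion of base, so ΔM = m × ΔMB = 3.4783 × (−91.8) ≈ -319.3079 billion.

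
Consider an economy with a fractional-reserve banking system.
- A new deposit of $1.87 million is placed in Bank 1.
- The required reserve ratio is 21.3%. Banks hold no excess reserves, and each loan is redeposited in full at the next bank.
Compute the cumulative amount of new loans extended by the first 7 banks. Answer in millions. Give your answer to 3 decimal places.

$5.617 million

Bank i lends (1 − rr)^i of the original deposit: Bank 1 lends 1.87·0.7870 ≈ 1.4717, Bank 2 lends 1.87·0.7870² ≈ 1.1582, and so on.
Summing a geometric series: total = 1.87·[0.7870·(1 − 0.7870^7) / (1 − 0.7870)] ≈ 5.6174 million.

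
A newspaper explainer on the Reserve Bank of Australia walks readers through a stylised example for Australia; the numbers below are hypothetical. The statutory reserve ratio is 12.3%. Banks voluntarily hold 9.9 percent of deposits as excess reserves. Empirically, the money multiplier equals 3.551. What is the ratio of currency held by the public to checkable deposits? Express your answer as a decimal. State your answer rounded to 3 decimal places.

0.083

Using m = 3.551. From m = (1 + c)/(c + rr + e), rearranging gives 1 + c = m·(c + rr + e), so c·(1 − m) = m·(rr + e) − 1.
Hence c = [m·(rr + e) − 1]/(1 − m) = [3.551 × (0.123 + 0.099) − 1] / (1 − 3.551) ≈ 0.082978.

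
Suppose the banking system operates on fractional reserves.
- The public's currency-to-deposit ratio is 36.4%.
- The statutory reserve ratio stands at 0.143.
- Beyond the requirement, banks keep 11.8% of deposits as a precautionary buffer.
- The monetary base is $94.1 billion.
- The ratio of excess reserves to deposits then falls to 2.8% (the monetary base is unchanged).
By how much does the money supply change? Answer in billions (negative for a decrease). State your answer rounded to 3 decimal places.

$34.547 billion

Initially m₁ = (1 + 0.364) / (0.143 + 0.118 + 0.364) = 2.182400, so M₁ = 2.182400 × 94.1 ≈ 205.3638 billion.
After the change m₂ = (1 + 0.364) / (0.143 + 0.028 + 0.364) ≈ 2.549533, so M₂ = 2.549533 × 94.1 ≈ 239.9111 billion.
ΔM = M₂ − M₁ = 239.9111 − 205.3638 = 34.5473 billion.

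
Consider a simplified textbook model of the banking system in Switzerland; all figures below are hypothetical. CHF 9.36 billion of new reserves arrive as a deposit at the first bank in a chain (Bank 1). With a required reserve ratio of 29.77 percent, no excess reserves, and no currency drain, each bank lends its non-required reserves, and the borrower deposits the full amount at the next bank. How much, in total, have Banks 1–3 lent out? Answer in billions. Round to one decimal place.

CHF 14.4 billion

Bank i lends (1 − rr)^i of the original deposit: Bank 1 lends 9.36·0.7023 ≈ 6.5735, Bank 2 lends 9.36·0.7023² ≈ 4.6166, and so on.
Summing a geometric series: total = 9.36·[0.7023·(1 − 0.7023^3) / (1 − 0.7023)] ≈ 14.4323 billion.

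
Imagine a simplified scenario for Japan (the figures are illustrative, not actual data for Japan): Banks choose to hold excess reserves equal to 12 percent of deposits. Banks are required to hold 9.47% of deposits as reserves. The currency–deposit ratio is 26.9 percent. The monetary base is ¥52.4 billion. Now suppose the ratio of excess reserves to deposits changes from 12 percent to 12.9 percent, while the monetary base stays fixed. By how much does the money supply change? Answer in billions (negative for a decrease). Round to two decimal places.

-2.51 billion

Initially m₁ = (1 + 0.269) / (0.0947 + 0.12 + 0.269) ≈ 2.62353, so M₁ = 2.62353 × 52.4 ≈ 137.473 billion.
After the change m₂ = (1 + 0.269) / (0.0947 + 0.129 + 0.269) ≈ 2.57560, so M₂ = 2.57560 × 52.4 ≈ 134.9614 billion.
ΔM = M₂ − M₁ = 134.9614 − 137.473 = -2.5116 billion.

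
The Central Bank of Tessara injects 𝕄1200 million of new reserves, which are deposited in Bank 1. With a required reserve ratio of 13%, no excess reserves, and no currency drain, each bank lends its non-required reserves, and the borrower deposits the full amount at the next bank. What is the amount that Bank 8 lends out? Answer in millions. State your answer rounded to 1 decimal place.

𝕄393.9 million

Each bank lends a fraction (1 − rr) = 0.8700 of the deposit it receives, so Bank 8 receives 1200·0.8700^7 and lends 1200·0.8700^8 ≈ 393.8540 million.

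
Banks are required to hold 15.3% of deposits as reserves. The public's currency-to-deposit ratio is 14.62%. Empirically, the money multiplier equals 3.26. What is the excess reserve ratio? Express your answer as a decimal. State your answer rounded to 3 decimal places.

0.052

Using m = 3.26. Since m = (1 + c)/(c + rr + e), the denominator satisfies c + rr + e = (1 + c)/m = (1 + 0.1462) / 3.26 ≈ 0.351595.
With c = 0.1462 and rr = 0.153, the excess reserve ratio is 0.351595 − 0.1462 − 0.153 = 0.052395.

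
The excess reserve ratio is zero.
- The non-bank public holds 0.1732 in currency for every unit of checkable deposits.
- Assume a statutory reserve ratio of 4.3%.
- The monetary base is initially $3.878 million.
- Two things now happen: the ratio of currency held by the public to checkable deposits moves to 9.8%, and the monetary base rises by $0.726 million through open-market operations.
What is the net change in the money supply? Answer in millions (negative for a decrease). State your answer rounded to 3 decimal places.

$14.809 million

Before: m₁ = (1 + 0.1732) / (0.043 + 0.1732) ≈ 5.42646, MB₁ = 3.878, so M₁ = 5.42646 × 3.878 ≈ 21.0438 million.
After: m₂ = (1 + 0.098) / (0.043 + 0.098) ≈ 7.78723, MB₂ = 3.878 + 0.726 = 4.604, so M₂ = 7.78723 × 4.604 ≈ 35.8524 million.
ΔM = M₂ − M₁ = 35.8524 − 21.0438 = 14.8086 million.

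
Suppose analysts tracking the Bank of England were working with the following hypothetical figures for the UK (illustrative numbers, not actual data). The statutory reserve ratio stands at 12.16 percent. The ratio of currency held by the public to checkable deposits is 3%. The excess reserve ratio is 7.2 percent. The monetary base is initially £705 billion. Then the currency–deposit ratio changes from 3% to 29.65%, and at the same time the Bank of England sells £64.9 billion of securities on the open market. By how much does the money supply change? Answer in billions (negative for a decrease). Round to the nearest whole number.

Before: m₁ = (1 + 0.03) / (0.1216 + 0.072 + 0.03) ≈ 4.6064, MB₁ = 705, so M₁ = 4.6064 × 705 = 3247.512 billion.
After: m₂ = (1 + 0.2965) / (0.1216 + 0.072 + 0.2965) ≈ 2.6454, MB₂ = 705 − 64.9 = 640.1, so M₂ = 2.6454 × 640.1 ≈ 1693.3205 billion.
ΔM = M₂ − M₁ = 1693.3205 − 3247.512 = -1554.1915 billion.

-1554 billion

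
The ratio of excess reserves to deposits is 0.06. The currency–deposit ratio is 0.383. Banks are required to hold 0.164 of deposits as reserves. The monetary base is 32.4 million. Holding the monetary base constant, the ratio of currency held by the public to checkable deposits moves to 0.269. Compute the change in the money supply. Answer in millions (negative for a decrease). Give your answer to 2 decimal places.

9.58 million

Initially m₁ = (1 + 0.383) / (0.164 + 0.06 + 0.383) ≈ 2.27842, so M₁ = 2.27842 × 32.4 ≈ 73.8208 million.
After the change m₂ = (1 + 0.269) / (0.164 + 0.06 + 0.269) ≈ 2.57404, so M₂ = 2.57404 × 32.4 ≈ 83.3989 million.
ΔM = M₂ − M₁ = 83.3989 − 73.8208 = 9.5781 million.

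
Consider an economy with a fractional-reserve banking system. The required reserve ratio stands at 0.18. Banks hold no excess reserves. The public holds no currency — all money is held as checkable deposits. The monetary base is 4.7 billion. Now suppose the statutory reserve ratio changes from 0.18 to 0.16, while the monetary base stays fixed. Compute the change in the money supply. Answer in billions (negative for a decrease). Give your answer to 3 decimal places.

Initially m₁ = 1 / (0.18) ≈ 5.55556, so M₁ = 5.55556 × 4.7 ≈ 26.1111 billion.
After the change m₂ = 1 / (0.16) = 6.25, so M₂ = 6.25 × 4.7 = 29.375 billion.
ΔM = M₂ − M₁ = 29.375 − 26.1111 = 3.2639 billion.

3.264 billion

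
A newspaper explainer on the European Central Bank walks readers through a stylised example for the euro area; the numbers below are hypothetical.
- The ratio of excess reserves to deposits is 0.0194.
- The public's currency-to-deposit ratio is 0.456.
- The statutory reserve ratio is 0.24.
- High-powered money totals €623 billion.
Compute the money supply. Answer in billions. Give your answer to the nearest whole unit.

The money multiplier is m = (1 + c) / (rr + e + c) = (1 + 0.456) / (0.24 + 0.0194 + 0.456) ≈ 2.0352.
So M = m × MB = 2.0352 × 623 = 1267.9296 billion.

€1268 billion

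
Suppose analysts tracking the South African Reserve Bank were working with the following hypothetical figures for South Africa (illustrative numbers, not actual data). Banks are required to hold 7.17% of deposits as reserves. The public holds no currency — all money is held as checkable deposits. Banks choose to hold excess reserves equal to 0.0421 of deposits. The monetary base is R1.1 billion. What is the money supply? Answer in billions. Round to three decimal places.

R9.666 billion

The money multiplier is m = 1 / (rr + e) = 1 / (0.0717 + 0.0421) ≈ 8.78735.
So M = m × MB = 8.78735 × 1.1 ≈ 9.6661 billion.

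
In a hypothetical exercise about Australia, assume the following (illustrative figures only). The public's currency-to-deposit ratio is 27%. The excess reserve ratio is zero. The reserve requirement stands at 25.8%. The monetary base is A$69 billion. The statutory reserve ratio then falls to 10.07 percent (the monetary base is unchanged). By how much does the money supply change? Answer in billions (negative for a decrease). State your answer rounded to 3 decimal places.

A$70.425 billion

Initially m₁ = (1 + 0.27) / (0.258 + 0.27) ≈ 2.405303, so M₁ = 2.405303 × 69 ≈ 165.9659 billion.
After the change m₂ = (1 + 0.27) / (0.1007 + 0.27) ≈ 3.425951, so M₂ = 3.425951 × 69 ≈ 236.3906 billion.
ΔM = M₂ − M₁ = 236.3906 − 165.9659 = 70.4247 billion.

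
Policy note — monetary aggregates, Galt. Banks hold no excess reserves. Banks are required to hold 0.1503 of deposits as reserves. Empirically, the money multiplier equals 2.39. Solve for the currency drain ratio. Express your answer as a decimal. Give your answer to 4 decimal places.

Using m = 2.39. From m = (1 + c)/(c + rr + e), rearranging gives 1 + c = m·(c + rr + e), so c·(1 − m) = m·(rr + e) − 1.
Hence c = [m·(rr + e) − 1]/(1 − m) = [2.39 × (0.1503 + 0) − 1] / (1 − 2.39) ≈ 0.460995.

0.4610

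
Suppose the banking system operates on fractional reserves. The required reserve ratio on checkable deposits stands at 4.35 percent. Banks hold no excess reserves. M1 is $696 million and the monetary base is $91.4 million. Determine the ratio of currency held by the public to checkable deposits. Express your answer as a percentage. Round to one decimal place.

10.1%

Using m = M/MB = 696/91.4 ≈ 7.614880. From m = (1 + c)/(c + rr + e), rearranging gives 1 + c = m·(c + rr + e), so c·(1 − m) = m·(rr + e) − 1.
Hence c = [m·(rr + e) − 1]/(1 − m) = [7.614880 × (0.0435 + 0) − 1] / (1 − 7.614880) ≈ 0.101098.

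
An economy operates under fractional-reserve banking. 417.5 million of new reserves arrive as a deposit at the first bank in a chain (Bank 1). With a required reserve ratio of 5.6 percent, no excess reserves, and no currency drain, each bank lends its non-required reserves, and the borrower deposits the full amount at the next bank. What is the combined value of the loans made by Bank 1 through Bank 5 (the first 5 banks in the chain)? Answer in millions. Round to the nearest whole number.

Bank i lends (1 − rr)^i of the original deposit: Bank 1 lends 417.5·0.9440 = 394.1200, Bank 2 lends 417.5·0.9440² ≈ 372.0493, and so on.
Summing a geometric series: total = 417.5·[0.9440·(1 − 0.9440^5) / (1 − 0.9440)] ≈ 1761.9102 million.

1762 million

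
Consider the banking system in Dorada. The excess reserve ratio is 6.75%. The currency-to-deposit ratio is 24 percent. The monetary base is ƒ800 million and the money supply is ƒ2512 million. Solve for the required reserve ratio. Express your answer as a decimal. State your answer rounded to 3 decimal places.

Using m = M/MB = 2512/800 = 3.140000. Since m = (1 + c)/(c + rr + e), the denominator satisfies c + rr + e = (1 + c)/m = (1 + 0.24) / 3.140000 ≈ 0.394904.
With c = 0.24 and e = 0.0675, the required reserve ratio is 0.394904 − 0.24 − 0.0675 = 0.087404.

0.087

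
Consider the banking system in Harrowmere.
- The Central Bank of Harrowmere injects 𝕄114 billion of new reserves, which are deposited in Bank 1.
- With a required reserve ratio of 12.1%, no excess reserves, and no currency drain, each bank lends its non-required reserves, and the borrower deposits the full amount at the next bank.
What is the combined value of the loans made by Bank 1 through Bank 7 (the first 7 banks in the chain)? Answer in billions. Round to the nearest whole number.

𝕄492 billion

Bank i lends (1 − rr)^i of the original deposit: Bank 1 lends 114·0.8790 = 100.2060, Bank 2 lends 114·0.8790² ≈ 88.0811, and so on.
Summing a geometric series: total = 114·[0.8790·(1 − 0.8790^7) / (1 − 0.8790)] ≈ 492.3876 billion.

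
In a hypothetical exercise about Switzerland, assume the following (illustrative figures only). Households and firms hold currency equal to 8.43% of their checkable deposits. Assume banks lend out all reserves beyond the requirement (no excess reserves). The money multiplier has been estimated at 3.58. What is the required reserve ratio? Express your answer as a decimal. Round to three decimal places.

Using m = 3.58. Since m = (1 + c)/(c + rr + e), the denominator satisfies c + rr + e = (1 + c)/m = (1 + 0.0843) / 3.58 ≈ 0.302877.
With c = 0.0843 and e = 0, the required reserve ratio is 0.302877 − 0.0843 − 0 = 0.218577.

0.219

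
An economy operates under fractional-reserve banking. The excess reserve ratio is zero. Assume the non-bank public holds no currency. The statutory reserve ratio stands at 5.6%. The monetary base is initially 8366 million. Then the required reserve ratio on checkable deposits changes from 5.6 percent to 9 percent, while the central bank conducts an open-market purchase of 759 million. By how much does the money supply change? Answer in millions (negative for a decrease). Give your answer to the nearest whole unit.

-48004 million

Before: m₁ = 1 / (0.056) ≈ 17.85714, MB₁ = 8366, so M₁ = 17.85714 × 8366 ≈ 149392.8332 million.
After: m₂ = 1 / (0.09) ≈ 11.11111, MB₂ = 8366 + 759 = 9125, so M₂ = 11.11111 × 9125 ≈ 101388.8788 million.
ΔM = M₂ − M₁ = 101388.8788 − 149392.8332 = -48003.9544 million.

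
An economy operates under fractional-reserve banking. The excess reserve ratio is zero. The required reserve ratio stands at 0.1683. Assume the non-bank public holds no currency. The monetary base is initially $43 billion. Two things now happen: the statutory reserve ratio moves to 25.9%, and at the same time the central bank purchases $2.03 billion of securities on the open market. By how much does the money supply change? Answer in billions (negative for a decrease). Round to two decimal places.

-81.64 billion

Before: m₁ = 1 / (0.1683) ≈ 5.94177, MB₁ = 43, so M₁ = 5.94177 × 43 ≈ 255.4961 billion.
After: m₂ = 1 / (0.259) ≈ 3.86100, MB₂ = 43 + 2.03 = 45.03, so M₂ = 3.86100 × 45.03 ≈ 173.8608 billion.
ΔM = M₂ − M₁ = 173.8608 − 255.4961 = -81.6353 billion.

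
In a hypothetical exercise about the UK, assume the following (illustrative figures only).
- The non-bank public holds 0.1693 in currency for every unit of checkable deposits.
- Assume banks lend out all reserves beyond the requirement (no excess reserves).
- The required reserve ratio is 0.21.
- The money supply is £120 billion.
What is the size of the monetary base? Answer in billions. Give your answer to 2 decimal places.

£38.93 billion

The money multiplier is m = (1 + c) / (rr + c) = (1 + 0.1693) / (0.21 + 0.1693) ≈ 3.082784.
MB = M / m = 120 / 3.082784 ≈ 38.9259 billion.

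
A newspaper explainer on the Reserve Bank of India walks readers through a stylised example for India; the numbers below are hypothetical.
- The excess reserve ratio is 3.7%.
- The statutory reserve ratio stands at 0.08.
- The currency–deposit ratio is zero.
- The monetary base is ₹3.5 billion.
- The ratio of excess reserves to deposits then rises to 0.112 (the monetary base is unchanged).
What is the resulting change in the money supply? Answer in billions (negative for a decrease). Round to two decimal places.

-11.69 billion

Initially m₁ = 1 / (0.08 + 0.037) ≈ 8.5470, so M₁ = 8.5470 × 3.5 = 29.9145 billion.
After the change m₂ = 1 / (0.08 + 0.112) ≈ 5.2083, so M₂ = 5.2083 × 3.5 ≈ 18.2291 billion.
ΔM = M₂ − M₁ = 18.2291 − 29.9145 = -11.6854 billion.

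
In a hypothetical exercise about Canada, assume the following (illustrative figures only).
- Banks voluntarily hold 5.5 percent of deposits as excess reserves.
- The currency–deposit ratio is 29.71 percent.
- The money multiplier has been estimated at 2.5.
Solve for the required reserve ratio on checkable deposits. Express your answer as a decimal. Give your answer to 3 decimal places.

0.167

Using m = 2.5. Since m = (1 + c)/(c + rr + e), the denominator satisfies c + rr + e = (1 + c)/m = (1 + 0.2971) / 2.5 = 0.518840.
With c = 0.2971 and e = 0.055, the required reserve ratio on checkable deposits is 0.518840 − 0.2971 − 0.055 = 0.16674.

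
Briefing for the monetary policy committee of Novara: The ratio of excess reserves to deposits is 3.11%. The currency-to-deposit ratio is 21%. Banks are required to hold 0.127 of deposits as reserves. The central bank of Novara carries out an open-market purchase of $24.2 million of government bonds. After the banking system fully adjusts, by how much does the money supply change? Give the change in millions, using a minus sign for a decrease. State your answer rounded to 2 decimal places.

$79.55 million

The money multiplier is m = (1 + c) / (rr + e + c) = (1 + 0.21) / (0.127 + 0.0311 + 0.21) ≈ 3.28715.
The purchase adds 24.2 million of base, so ΔM = m × ΔMB = 3.28715 × (+24.2) ≈ 79.549 million.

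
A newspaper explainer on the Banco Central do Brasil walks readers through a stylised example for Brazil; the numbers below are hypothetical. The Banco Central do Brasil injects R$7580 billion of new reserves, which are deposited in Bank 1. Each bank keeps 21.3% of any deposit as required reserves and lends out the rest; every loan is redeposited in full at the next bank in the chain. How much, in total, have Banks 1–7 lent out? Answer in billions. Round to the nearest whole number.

R$22770 billion

Bank i lends (1 − rr)^i of the original deposit: Bank 1 lends 7580·0.7870 = 5965.4600, Bank 2 lends 7580·0.7870² ≈ 4694.8170, and so on.
Summing a geometric series: total = 7580·[0.7870·(1 − 0.7870^7) / (1 − 0.7870)] ≈ 22769.7955 billion.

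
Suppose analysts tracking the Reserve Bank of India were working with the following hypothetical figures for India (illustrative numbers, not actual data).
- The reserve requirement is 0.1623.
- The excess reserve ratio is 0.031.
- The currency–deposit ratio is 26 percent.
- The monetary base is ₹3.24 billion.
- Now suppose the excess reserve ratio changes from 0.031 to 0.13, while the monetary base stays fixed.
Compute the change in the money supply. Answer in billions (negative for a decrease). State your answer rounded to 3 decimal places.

-1.614 billion

Initially m₁ = (1 + 0.26) / (0.1623 + 0.031 + 0.26) ≈ 2.77962, so M₁ = 2.77962 × 3.24 ≈ 9.006 billion.
After the change m₂ = (1 + 0.26) / (0.1623 + 0.13 + 0.26) ≈ 2.28137, so M₂ = 2.28137 × 3.24 ≈ 7.3916 billion.
ΔM = M₂ − M₁ = 7.3916 − 9.006 = -1.6144 billion.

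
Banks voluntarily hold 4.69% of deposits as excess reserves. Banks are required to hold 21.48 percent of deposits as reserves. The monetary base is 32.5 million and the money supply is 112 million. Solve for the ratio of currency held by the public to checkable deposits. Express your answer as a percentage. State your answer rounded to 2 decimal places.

Using m = M/MB = 112/32.5 ≈ 3.446154. From m = (1 + c)/(c + rr + e), rearranging gives 1 + c = m·(c + rr + e), so c·(1 − m) = m·(rr + e) − 1.
Hence c = [m·(rr + e) − 1]/(1 − m) = [3.446154 × (0.2148 + 0.0469) − 1] / (1 − 3.446154) ≈ 0.040121.

4.01%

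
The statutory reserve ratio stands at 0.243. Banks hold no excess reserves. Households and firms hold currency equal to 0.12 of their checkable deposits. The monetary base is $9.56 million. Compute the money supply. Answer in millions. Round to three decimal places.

The money multiplier is m = (1 + c) / (rr + c) = (1 + 0.12) / (0.243 + 0.12) ≈ 3.08540.
So M = m × MB = 3.08540 × 9.56 ≈ 29.4964 million.

$29.496 million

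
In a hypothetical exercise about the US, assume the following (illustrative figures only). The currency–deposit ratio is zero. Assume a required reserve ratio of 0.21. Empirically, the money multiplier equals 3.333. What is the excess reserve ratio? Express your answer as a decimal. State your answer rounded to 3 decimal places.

Using m = 3.333. Since m = (1 + c)/(c + rr + e), the denominator satisfies c + rr + e = (1 + c)/m = (1 + 0) / 3.333 ≈ 0.300030.
With c = 0 and rr = 0.21, the excess reserve ratio is 0.300030 − 0 − 0.21 = 0.09003.

0.090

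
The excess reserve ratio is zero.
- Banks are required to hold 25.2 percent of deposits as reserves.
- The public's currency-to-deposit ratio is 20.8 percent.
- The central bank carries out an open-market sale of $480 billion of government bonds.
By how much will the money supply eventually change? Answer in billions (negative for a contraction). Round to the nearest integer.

The money multiplier is m = (1 + c) / (rr + c) = (1 + 0.208) / (0.252 + 0.208) ≈ 2.6261.
The sale removes 480 billion of base, so ΔM = m × ΔMB = 2.6261 × (−480) = -1260.528 billion.

-1261 billion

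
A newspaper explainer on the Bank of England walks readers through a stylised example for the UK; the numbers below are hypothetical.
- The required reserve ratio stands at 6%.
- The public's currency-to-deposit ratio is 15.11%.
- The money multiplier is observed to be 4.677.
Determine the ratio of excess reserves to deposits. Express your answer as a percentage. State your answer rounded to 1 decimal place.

Using m = 4.677. Since m = (1 + c)/(c + rr + e), the denominator satisfies c + rr + e = (1 + c)/m = (1 + 0.1511) / 4.677 ≈ 0.246119.
With c = 0.1511 and rr = 0.06, the ratio of excess reserves to deposits is 0.246119 − 0.1511 − 0.06 = 0.035019.

3.5%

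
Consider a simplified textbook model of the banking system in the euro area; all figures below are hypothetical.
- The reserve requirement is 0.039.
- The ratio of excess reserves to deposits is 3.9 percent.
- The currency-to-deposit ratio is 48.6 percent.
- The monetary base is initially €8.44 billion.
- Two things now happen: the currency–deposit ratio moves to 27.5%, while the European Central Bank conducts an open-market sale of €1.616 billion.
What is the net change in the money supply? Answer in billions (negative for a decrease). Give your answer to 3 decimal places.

Before: m₁ = (1 + 0.486) / (0.039 + 0.039 + 0.486) ≈ 2.63475, MB₁ = 8.44, so M₁ = 2.63475 × 8.44 ≈ 22.2373 billion.
After: m₂ = (1 + 0.275) / (0.039 + 0.039 + 0.275) ≈ 3.61190, MB₂ = 8.44 − 1.616 = 6.824, so M₂ = 3.61190 × 6.824 ≈ 24.6476 billion.
ΔM = M₂ − M₁ = 24.6476 − 22.2373 = 2.4103 billion.

€2.410 billion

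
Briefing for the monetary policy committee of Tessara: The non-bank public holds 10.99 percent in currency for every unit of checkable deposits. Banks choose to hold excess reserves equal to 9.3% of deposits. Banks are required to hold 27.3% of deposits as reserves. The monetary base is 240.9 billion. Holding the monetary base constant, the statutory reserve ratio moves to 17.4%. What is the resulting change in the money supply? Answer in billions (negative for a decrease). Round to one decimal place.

147.6 billion

Initially m₁ = (1 + 0.1099) / (0.273 + 0.093 + 0.1099) ≈ 2.33221, so M₁ = 2.33221 × 240.9 ≈ 561.8294 billion.
After the change m₂ = (1 + 0.1099) / (0.174 + 0.093 + 0.1099) ≈ 2.94481, so M₂ = 2.94481 × 240.9 ≈ 709.4047 billion.
ΔM = M₂ − M₁ = 709.4047 − 561.8294 = 147.5753 billion.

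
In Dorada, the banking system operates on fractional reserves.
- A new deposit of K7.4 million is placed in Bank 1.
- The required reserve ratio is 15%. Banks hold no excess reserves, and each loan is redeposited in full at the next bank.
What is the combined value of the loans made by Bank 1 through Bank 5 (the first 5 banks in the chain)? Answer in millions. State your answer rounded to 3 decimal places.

K23.327 million

Bank i lends (1 − rr)^i of the original deposit: Bank 1 lends 7.4·0.8500 = 6.2900, Bank 2 lends 7.4·0.8500² = 5.3465, and so on.
Summing a geometric series: total = 7.4·[0.8500·(1 − 0.8500^5) / (1 − 0.8500)] ≈ 23.3273 million.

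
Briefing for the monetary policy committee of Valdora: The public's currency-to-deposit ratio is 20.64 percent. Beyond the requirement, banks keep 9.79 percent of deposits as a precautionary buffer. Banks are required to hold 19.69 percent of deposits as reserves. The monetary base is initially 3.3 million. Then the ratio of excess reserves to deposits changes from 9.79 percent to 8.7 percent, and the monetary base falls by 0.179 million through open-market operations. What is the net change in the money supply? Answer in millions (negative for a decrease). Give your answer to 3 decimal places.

Before: m₁ = (1 + 0.2064) / (0.1969 + 0.0979 + 0.2064) ≈ 2.40702, MB₁ = 3.3, so M₁ = 2.40702 × 3.3 ≈ 7.9432 million.
After: m₂ = (1 + 0.2064) / (0.1969 + 0.087 + 0.2064) ≈ 2.46053, MB₂ = 3.3 − 0.179 = 3.121, so M₂ = 2.46053 × 3.121 ≈ 7.6793 million.
ΔM = M₂ − M₁ = 7.6793 − 7.9432 = -0.2639 million.

-0.264 million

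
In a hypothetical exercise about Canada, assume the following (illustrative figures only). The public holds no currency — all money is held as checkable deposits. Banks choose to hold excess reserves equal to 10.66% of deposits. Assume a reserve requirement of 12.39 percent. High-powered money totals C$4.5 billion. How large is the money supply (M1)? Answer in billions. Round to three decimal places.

C$19.523 billion

The money multiplier is m = 1 / (rr + e) = 1 / (0.1239 + 0.1066) ≈ 4.33839.
So M = m × MB = 4.33839 × 4.5 ≈ 19.5228 billion.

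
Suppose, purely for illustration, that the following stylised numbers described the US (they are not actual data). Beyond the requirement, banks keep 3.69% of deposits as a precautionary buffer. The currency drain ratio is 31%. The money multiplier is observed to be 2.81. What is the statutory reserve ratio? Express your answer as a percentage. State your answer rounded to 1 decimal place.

11.9%

Using m = 2.81. Since m = (1 + c)/(c + rr + e), the denominator satisfies c + rr + e = (1 + c)/m = (1 + 0.31) / 2.81 ≈ 0.466192.
With c = 0.31 and e = 0.0369, the statutory reserve ratio is 0.466192 − 0.31 − 0.0369 = 0.119292.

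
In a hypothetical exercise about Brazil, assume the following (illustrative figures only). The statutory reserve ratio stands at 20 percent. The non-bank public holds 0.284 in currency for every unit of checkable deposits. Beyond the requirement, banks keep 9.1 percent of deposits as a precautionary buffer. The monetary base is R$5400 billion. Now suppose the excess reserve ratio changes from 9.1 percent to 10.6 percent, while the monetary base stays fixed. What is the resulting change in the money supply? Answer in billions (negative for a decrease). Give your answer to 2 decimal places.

Initially m₁ = (1 + 0.284) / (0.2 + 0.091 + 0.284) ≈ 2.2330435, so M₁ = 2.2330435 × 5400 = 12058.4349 billion.
After the change m₂ = (1 + 0.284) / (0.2 + 0.106 + 0.284) ≈ 2.1762712, so M₂ = 2.1762712 × 5400 ≈ 11751.8645 billion.
ΔM = M₂ − M₁ = 11751.8645 − 12058.4349 = -306.5704 billion.

-306.57 billion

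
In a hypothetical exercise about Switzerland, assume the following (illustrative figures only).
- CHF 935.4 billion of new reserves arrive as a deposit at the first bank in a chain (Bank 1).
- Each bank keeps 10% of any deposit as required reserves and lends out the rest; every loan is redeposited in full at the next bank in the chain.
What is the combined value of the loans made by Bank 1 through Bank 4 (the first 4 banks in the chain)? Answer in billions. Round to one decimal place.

Bank i lends (1 − rr)^i of the original deposit: Bank 1 lends 935.4·0.9000 = 841.8600, Bank 2 lends 935.4·0.9000² = 757.6740, and so on.
Summing a geometric series: total = 935.4·[0.9000·(1 − 0.9000^4) / (1 − 0.9000)] ≈ 2895.1565 billion.

CHF 2895.2 billion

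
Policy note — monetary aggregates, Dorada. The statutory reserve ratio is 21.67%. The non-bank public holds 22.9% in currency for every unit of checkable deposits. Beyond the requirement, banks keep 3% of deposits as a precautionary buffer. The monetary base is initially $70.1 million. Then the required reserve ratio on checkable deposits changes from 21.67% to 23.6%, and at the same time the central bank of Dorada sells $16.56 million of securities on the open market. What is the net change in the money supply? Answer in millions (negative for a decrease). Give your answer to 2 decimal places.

-48.18 million

Before: m₁ = (1 + 0.229) / (0.2167 + 0.03 + 0.229) ≈ 2.58356, MB₁ = 70.1, so M₁ = 2.58356 × 70.1 ≈ 181.1076 million.
After: m₂ = (1 + 0.229) / (0.236 + 0.03 + 0.229) ≈ 2.48283, MB₂ = 70.1 − 16.56 = 53.54, so M₂ = 2.48283 × 53.54 ≈ 132.9307 million.
ΔM = M₂ − M₁ = 132.9307 − 181.1076 = -48.1769 million.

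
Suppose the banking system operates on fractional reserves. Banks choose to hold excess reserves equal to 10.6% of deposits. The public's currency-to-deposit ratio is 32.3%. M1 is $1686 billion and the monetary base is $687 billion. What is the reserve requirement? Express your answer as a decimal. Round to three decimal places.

Using m = M/MB = 1686/687 ≈ 2.454148. Since m = (1 + c)/(c + rr + e), the denominator satisfies c + rr + e = (1 + c)/m = (1 + 0.323) / 2.454148 ≈ 0.539087.
With c = 0.323 and e = 0.106, the reserve requirement is 0.539087 − 0.323 − 0.106 = 0.110087.

0.110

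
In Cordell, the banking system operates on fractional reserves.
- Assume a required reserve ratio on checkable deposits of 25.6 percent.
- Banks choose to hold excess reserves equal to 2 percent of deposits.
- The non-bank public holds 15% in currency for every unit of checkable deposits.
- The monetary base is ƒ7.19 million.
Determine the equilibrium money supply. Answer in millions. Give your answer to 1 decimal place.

The money multiplier is m = (1 + c) / (rr + e + c) = (1 + 0.15) / (0.256 + 0.02 + 0.15) ≈ 2.6995.
So M = m × MB = 2.6995 × 7.19 ≈ 19.4094 million.

ƒ19.4 million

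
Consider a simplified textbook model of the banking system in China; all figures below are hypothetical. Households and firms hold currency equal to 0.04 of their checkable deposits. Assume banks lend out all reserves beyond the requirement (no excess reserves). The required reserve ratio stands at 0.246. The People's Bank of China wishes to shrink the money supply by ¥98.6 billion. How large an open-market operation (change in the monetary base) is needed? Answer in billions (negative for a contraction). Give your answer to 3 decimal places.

-27.115 billion

The money multiplier is m = (1 + c) / (rr + c) = (1 + 0.04) / (0.246 + 0.04) ≈ 3.636364.
ΔMB = ΔM / m = (−98.6) / 3.636364 ≈ -27.115 billion.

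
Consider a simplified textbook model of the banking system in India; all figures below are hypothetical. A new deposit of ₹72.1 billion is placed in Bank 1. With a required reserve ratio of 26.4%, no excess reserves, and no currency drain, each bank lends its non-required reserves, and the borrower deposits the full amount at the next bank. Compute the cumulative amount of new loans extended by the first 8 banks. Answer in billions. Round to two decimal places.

Bank i lends (1 − rr)^i of the original deposit: Bank 1 lends 72.1·0.7360 = 53.0656, Bank 2 lends 72.1·0.7360² ≈ 39.0563, and so on.
Summing a geometric series: total = 72.1·[0.7360·(1 − 0.7360^8) / (1 − 0.7360)] ≈ 183.6987 billion.

₹183.70 billion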